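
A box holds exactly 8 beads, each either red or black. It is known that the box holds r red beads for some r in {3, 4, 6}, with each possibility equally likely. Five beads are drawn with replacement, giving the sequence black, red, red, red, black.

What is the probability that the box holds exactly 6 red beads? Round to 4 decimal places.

Under each hypothesis, the probability of the observed sequence is: P(data | r = 3) = (5/8)(3/8)(3/8)(3/8)(5/8) = 0.020599; P(data | r = 4) = (4/8)(4/8)(4/8)(4/8)(4/8) = 0.03125; P(data | r = 6) = (2/8)(6/8)(6/8)(6/8)(2/8) = 0.026367.
The prior-weighted likelihoods are 1/3 · 0.020599 = 0.0068665, 1/3 · 0.03125 = 0.010417, 1/3 · 0.026367 = 0.0087891; with total 0.026072.
So P(r = 6 | data) = (0.0087891) / (0.026072) = 0.3371.

0.3371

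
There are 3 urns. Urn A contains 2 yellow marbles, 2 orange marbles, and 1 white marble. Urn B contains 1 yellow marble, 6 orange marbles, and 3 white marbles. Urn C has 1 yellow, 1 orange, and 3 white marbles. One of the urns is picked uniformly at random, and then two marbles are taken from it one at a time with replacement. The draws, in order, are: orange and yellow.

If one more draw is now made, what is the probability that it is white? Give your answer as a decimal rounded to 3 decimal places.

For each hypothesis, P(data | H) works out to: P(data | urn A) = (2/5)(2/5) = 4/25; P(data | urn B) = (6/10)(1/10) = 3/50; P(data | urn C) = (1/5)(1/5) = 1/25.
The prior-weighted likelihoods are 1/3 · 4/25 = 4/75, 1/3 · 3/50 = 1/50, 1/3 · 1/25 = 1/75; these sum to 13/150.
Dividing through by the total gives posterior P(urn A | data) = 8/13, P(urn B | data) = 3/13, P(urn C | data) = 2/13.
The predictive probability is P(white next | data) = (1/5)(8/13) + (3/10)(3/13) + (3/5)(2/13) = 37/130.

0.285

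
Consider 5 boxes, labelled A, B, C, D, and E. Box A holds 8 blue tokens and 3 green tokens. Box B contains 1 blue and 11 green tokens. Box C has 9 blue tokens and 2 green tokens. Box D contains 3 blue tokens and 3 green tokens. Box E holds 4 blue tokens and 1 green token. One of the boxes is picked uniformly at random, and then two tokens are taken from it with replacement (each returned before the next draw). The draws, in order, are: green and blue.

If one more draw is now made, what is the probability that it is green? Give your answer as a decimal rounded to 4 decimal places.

0.3697

Under each hypothesis, the probability of the observed sequence is: P(data | box A) = (3/11)(8/11) = 0.19835; P(data | box B) = (11/12)(1/12) = 0.076389; P(data | box C) = (2/11)(9/11) = 0.14876; P(data | box D) = (3/6)(3/6) = 0.25; P(data | box E) = (1/5)(4/5) = 0.16.
Weighting by the prior gives 1/5 · 0.19835 = 0.039669, 1/5 · 0.076389 = 0.015278, 1/5 · 0.14876 = 0.029752, 1/5 · 0.25 = 0.05, 1/5 · 0.16 = 0.032; summing to 0.1667.
Normalising, the posterior is P(box A | data) = 0.23797, P(box B | data) = 0.091649, P(box C | data) = 0.17848, P(box D | data) = 0.29994, P(box E | data) = 0.19196.
The predictive probability is P(green next | data) = (3/11)(0.23797) + (11/12)(0.091649) + (2/11)(0.17848) + (1/2)(0.29994) + (1/5)(0.19196) = 0.36973.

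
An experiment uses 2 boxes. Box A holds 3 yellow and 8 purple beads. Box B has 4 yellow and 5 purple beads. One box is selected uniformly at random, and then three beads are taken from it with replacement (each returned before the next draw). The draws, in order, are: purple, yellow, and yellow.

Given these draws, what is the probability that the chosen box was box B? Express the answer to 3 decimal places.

For each hypothesis, P(data | H) works out to: P(data | box A) = (8/11)(3/11)(3/11) = 0.054095; P(data | box B) = (5/9)(4/9)(4/9) = 0.10974.
Weighting by the prior gives 1/2 · 0.054095 = 0.027047, 1/2 · 0.10974 = 0.05487; summing to 0.081917.
So P(box B | data) = (0.05487) / (0.081917) = 0.66982.

0.670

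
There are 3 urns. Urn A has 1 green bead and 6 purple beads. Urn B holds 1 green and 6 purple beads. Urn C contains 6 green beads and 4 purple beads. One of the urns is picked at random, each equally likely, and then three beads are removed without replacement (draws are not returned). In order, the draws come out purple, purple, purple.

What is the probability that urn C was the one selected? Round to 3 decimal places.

0.028

The likelihood of the observed sequence under each hypothesis: P(data | urn A) = (6/7)(5/6)(4/5) = 4/7; P(data | urn B) = (6/7)(5/6)(4/5) = 4/7; P(data | urn C) = (4/10)(3/9)(2/8) = 1/30.
Weighting by the prior gives 1/3 · 4/7 = 4/21, 1/3 · 4/7 = 4/21, 1/3 · 1/30 = 1/90; with total 247/630.
By Bayes' rule, P(urn C | data) = (1/90) / (247/630) = 7/247.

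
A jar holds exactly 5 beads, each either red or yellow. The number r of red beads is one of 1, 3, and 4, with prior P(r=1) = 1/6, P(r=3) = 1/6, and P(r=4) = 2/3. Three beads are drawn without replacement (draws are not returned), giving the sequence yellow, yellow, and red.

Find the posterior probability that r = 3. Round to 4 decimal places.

For each hypothesis, P(data | H) works out to: P(data | r = 1) = (4/5)(3/4)(1/3) = 1/5; P(data | r = 3) = (2/5)(1/4)(3/3) = 1/10; P(data | r = 4) = (1/5)(0/4) = 0.
Weighting by the prior gives 1/6 · 1/5 = 1/30, 1/6 · 1/10 = 1/60, 2/3 · 0 = 0; summing to 1/20.
Hence P(r = 3 | data) = (1/60) / (1/20) = 1/3.

0.3333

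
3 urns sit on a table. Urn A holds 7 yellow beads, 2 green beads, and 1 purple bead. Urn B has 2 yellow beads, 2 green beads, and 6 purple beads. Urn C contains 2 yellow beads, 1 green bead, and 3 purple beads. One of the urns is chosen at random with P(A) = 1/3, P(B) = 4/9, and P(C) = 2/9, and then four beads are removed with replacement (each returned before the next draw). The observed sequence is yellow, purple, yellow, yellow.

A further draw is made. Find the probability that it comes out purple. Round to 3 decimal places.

0.253

Under each hypothesis, the probability of the observed sequence is: P(data | urn A) = (7/10)(1/10)(7/10)(7/10) = 0.0343; P(data | urn B) = (2/10)(6/10)(2/10)(2/10) = 0.0048; P(data | urn C) = (2/6)(3/6)(2/6)(2/6) = 0.018519.
Multiplying each by its prior: 1/3 · 0.0343 = 0.011433, 4/9 · 0.0048 = 0.0021333, 2/9 · 0.018519 = 0.0041152; with total 0.017682.
The posterior is then P(urn A | data) = 0.64661, P(urn B | data) = 0.12065, P(urn C | data) = 0.23274.
So P(purple next | data) = Σ P(purple next | H) P(H | data) = (1/10)(0.64661) + (3/5)(0.12065) + (1/2)(0.23274) = 0.25342.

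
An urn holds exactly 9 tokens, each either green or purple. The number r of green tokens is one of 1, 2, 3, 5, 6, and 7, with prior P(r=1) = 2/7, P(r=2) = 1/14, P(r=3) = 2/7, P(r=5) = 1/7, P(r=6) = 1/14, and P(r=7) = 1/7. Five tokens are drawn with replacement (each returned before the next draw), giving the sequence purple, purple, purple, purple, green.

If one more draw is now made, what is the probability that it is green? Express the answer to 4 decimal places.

0.2498

The likelihood of the observed sequence under each hypothesis: P(data | r = 1) = (8/9)(8/9)(8/9)(8/9)(1/9) = 0.069366; P(data | r = 2) = (7/9)(7/9)(7/9)(7/9)(2/9) = 0.081322; P(data | r = 3) = (6/9)(6/9)(6/9)(6/9)(3/9) = 0.065844; P(data | r = 5) = (4/9)(4/9)(4/9)(4/9)(5/9) = 0.021677; P(data | r = 6) = (3/9)(3/9)(3/9)(3/9)(6/9) = 0.0082305; P(data | r = 7) = (2/9)(2/9)(2/9)(2/9)(7/9) = 0.0018967.
The prior-weighted likelihoods are 2/7 · 0.069366 = 0.019819, 1/14 · 0.081322 = 0.0058087, 2/7 · 0.065844 = 0.018812, 1/7 · 0.021677 = 0.0030967, 1/14 · 0.0082305 = 0.00058789, 1/7 · 0.0018967 = 0.00027096; summing to 0.048396.
The posterior is then P(r = 1 | data) = 0.40952, P(r = 2 | data) = 0.12003, P(r = 3 | data) = 0.38872, P(r = 5 | data) = 0.063987, P(r = 6 | data) = 0.012148, P(r = 7 | data) = 0.0055989.
Averaging over the posterior, P(green next | data) = (1/9)(0.40952) + (2/9)(0.12003) + (1/3)(0.38872) + (5/9)(0.063987) + (2/3)(0.012148) + (7/9)(0.0055989) = 0.24975.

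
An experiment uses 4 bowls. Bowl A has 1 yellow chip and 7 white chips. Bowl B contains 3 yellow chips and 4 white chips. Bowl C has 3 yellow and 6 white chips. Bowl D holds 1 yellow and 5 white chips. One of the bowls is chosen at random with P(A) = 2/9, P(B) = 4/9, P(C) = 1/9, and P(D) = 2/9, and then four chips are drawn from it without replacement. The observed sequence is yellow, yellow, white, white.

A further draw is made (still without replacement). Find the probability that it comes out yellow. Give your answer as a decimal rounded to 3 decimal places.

0.314

The likelihood of the observed sequence under each hypothesis: P(data | bowl A) = (1/8)(0/7) = 0; P(data | bowl B) = (3/7)(2/6)(4/5)(3/4) = 0.085714; P(data | bowl C) = (3/9)(2/8)(6/7)(5/6) = 0.059524; P(data | bowl D) = (1/6)(0/5) = 0.
Weighting by the prior gives 2/9 · 0 = 0, 4/9 · 0.085714 = 0.038095, 1/9 · 0.059524 = 0.0066138, 2/9 · 0 = 0; these sum to 0.044709.
Normalising, the posterior is P(bowl A | data) = 0, P(bowl B | data) = 0.85207, P(bowl C | data) = 0.14793, P(bowl D | data) = 0.
So P(yellow next | data) = Σ P(yellow next | H) P(H | data) = (1/3)(0.85207) + (1/5)(0.14793) = 0.31361.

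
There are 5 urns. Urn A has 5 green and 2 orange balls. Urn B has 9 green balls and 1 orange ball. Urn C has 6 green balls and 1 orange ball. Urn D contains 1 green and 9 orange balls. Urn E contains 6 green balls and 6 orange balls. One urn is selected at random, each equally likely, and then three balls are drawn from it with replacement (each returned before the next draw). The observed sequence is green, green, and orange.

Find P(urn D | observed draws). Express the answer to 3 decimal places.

Compute the likelihood of the observed sequence for each case: P(data | urn A) = (5/7)(5/7)(2/7) = 0.14577; P(data | urn B) = (9/10)(9/10)(1/10) = 0.081; P(data | urn C) = (6/7)(6/7)(1/7) = 0.10496; P(data | urn D) = (1/10)(1/10)(9/10) = 0.009; P(data | urn E) = (6/12)(6/12)(6/12) = 0.125.
Weighting by the prior gives 1/5 · 0.14577 = 0.029155, 1/5 · 0.081 = 0.0162, 1/5 · 0.10496 = 0.020991, 1/5 · 0.009 = 0.0018, 1/5 · 0.125 = 0.025; these sum to 0.093146.
Hence P(urn D | data) = (0.0018) / (0.093146) = 0.019325.

0.019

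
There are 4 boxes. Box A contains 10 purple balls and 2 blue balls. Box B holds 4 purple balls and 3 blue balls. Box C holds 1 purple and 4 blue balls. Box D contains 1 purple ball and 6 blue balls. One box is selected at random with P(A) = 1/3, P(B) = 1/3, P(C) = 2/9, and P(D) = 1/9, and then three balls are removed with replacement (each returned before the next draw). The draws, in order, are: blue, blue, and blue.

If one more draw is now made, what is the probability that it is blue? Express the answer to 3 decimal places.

0.768

Compute the likelihood of the observed sequence for each case: P(data | box A) = (2/12)(2/12)(2/12) = 0.0046296; P(data | box B) = (3/7)(3/7)(3/7) = 0.078717; P(data | box C) = (4/5)(4/5)(4/5) = 0.512; P(data | box D) = (6/7)(6/7)(6/7) = 0.62974.
Weighting by the prior gives 1/3 · 0.0046296 = 0.0015432, 1/3 · 0.078717 = 0.026239, 2/9 · 0.512 = 0.11378, 1/9 · 0.62974 = 0.069971; these sum to 0.21153.
Dividing through by the total gives posterior P(box A | data) = 0.0072954, P(box B | data) = 0.12404, P(box C | data) = 0.53788, P(box D | data) = 0.33078.
Averaging over the posterior, P(blue next | data) = (1/6)(0.0072954) + (3/7)(0.12404) + (4/5)(0.53788) + (6/7)(0.33078) = 0.76821.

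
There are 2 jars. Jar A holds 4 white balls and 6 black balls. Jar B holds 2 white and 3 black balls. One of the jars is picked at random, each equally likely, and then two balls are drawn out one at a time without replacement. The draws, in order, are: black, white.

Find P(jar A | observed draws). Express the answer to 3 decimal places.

The likelihood of the observed sequence under each hypothesis: P(data | jar A) = (6/10)(4/9) = 4/15; P(data | jar B) = (3/5)(2/4) = 3/10.
Multiplying each by its prior: 1/2 · 4/15 = 2/15, 1/2 · 3/10 = 3/20; with total 17/60.
So P(jar A | data) = (2/15) / (17/60) = 8/17.

0.471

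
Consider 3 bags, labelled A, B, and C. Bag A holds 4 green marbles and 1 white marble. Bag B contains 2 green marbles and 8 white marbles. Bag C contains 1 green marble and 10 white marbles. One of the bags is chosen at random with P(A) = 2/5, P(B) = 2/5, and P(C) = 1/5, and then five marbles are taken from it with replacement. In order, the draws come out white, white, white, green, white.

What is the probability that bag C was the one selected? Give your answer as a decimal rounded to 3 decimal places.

0.272

Under each hypothesis, the probability of the observed sequence is: P(data | bag A) = (1/5)(1/5)(1/5)(4/5)(1/5) = 0.00128; P(data | bag B) = (8/10)(8/10)(8/10)(2/10)(8/10) = 0.08192; P(data | bag C) = (10/11)(10/11)(10/11)(1/11)(10/11) = 0.062092.
The prior-weighted likelihoods are 2/5 · 0.00128 = 0.000512, 2/5 · 0.08192 = 0.032768, 1/5 · 0.062092 = 0.012418; summing to 0.045698.
Therefore the posterior P(bag C | data) = (0.012418) / (0.045698) = 0.27175.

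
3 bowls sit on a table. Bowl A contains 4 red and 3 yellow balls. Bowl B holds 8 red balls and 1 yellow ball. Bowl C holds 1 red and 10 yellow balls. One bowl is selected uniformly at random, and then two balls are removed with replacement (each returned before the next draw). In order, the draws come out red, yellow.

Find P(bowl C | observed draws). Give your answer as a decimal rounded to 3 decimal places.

0.194

Compute the likelihood of the observed sequence for each case: P(data | bowl A) = (4/7)(3/7) = 0.2449; P(data | bowl B) = (8/9)(1/9) = 0.098765; P(data | bowl C) = (1/11)(10/11) = 0.082645.
The prior-weighted likelihoods are 1/3 · 0.2449 = 0.081633, 1/3 · 0.098765 = 0.032922, 1/3 · 0.082645 = 0.027548; with total 0.1421.
Therefore the posterior P(bowl C | data) = (0.027548) / (0.1421) = 0.19386.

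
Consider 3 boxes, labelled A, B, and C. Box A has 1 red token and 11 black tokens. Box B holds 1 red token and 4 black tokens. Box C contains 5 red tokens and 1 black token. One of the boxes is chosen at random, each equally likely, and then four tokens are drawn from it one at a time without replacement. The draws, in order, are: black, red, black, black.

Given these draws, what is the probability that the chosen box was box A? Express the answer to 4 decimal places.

For each hypothesis, P(data | H) works out to: P(data | box A) = (11/12)(1/11)(10/10)(9/9) = 1/12; P(data | box B) = (4/5)(1/4)(3/3)(2/2) = 1/5; P(data | box C) = (1/6)(5/5)(0/4) = 0.
The prior-weighted likelihoods are 1/3 · 1/12 = 1/36, 1/3 · 1/5 = 1/15, 1/3 · 0 = 0; with total 17/180.
Hence P(box A | data) = (1/36) / (17/180) = 5/17.

0.2941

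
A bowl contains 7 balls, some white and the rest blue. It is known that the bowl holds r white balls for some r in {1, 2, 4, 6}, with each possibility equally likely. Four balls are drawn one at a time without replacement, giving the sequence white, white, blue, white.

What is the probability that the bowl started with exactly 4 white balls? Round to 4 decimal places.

0.3750

Compute the likelihood of the observed sequence for each case: P(data | r = 1) = (1/7)(0/6) = 0; P(data | r = 2) = (2/7)(1/6)(5/5)(0/4) = 0; P(data | r = 4) = (4/7)(3/6)(3/5)(2/4) = 3/35; P(data | r = 6) = (6/7)(5/6)(1/5)(4/4) = 1/7.
Weighting by the prior gives 1/4 · 0 = 0, 1/4 · 0 = 0, 1/4 · 3/35 = 3/140, 1/4 · 1/7 = 1/28; with total 2/35.
By Bayes' rule, P(r = 4 | data) = (3/140) / (2/35) = 3/8.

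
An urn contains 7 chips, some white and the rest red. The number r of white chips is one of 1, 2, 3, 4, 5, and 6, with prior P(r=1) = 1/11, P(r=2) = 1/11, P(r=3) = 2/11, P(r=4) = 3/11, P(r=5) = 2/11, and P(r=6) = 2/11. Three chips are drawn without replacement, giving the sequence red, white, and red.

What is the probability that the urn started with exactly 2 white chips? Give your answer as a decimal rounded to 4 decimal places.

Under each hypothesis, the probability of the observed sequence is: P(data | r = 1) = (6/7)(1/6)(5/5) = 1/7; P(data | r = 2) = (5/7)(2/6)(4/5) = 4/21; P(data | r = 3) = (4/7)(3/6)(3/5) = 6/35; P(data | r = 4) = (3/7)(4/6)(2/5) = 4/35; P(data | r = 5) = (2/7)(5/6)(1/5) = 1/21; P(data | r = 6) = (1/7)(6/6)(0/5) = 0.
The prior-weighted likelihoods are 1/11 · 1/7 = 1/77, 1/11 · 4/21 = 4/231, 2/11 · 6/35 = 12/385, 3/11 · 4/35 = 12/385, 2/11 · 1/21 = 2/231, 2/11 · 0 = 0; with total 39/385.
Therefore the posterior P(r = 2 | data) = (4/231) / (39/385) = 20/117.

0.1709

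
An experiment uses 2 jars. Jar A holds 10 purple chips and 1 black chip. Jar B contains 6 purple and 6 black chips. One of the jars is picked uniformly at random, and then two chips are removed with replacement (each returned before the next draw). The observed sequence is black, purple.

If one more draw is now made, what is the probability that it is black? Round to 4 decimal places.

The likelihood of the observed sequence under each hypothesis: P(data | jar A) = (1/11)(10/11) = 10/121; P(data | jar B) = (6/12)(6/12) = 1/4.
The prior-weighted likelihoods are 1/2 · 10/121 = 5/121, 1/2 · 1/4 = 1/8; with total 161/968.
Normalising, the posterior is P(jar A | data) = 0.24845, P(jar B | data) = 0.75155.
The predictive probability is P(black next | data) = (1/11)(0.24845) + (1/2)(0.75155) = 0.39836.

0.3984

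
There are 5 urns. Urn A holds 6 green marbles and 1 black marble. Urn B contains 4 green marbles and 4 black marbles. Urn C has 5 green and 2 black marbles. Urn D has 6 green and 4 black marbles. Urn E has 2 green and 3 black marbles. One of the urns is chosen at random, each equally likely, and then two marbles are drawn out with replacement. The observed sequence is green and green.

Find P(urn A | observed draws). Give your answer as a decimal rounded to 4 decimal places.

The likelihood of the observed sequence under each hypothesis: P(data | urn A) = (6/7)(6/7) = 0.73469; P(data | urn B) = (4/8)(4/8) = 0.25; P(data | urn C) = (5/7)(5/7) = 0.5102; P(data | urn D) = (6/10)(6/10) = 0.36; P(data | urn E) = (2/5)(2/5) = 0.16.
The prior-weighted likelihoods are 1/5 · 0.73469 = 0.14694, 1/5 · 0.25 = 0.05, 1/5 · 0.5102 = 0.10204, 1/5 · 0.36 = 0.072, 1/5 · 0.16 = 0.032; with total 0.40298.
By Bayes' rule, P(urn A | data) = (0.14694) / (0.40298) = 0.36463.

0.3646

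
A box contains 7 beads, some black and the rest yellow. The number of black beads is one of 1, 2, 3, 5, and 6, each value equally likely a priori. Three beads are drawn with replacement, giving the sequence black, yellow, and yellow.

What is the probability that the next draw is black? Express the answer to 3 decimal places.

0.371

For each hypothesis, P(data | H) works out to: P(data | r = 1) = (1/7)(6/7)(6/7) = 0.10496; P(data | r = 2) = (2/7)(5/7)(5/7) = 0.14577; P(data | r = 3) = (3/7)(4/7)(4/7) = 0.13994; P(data | r = 5) = (5/7)(2/7)(2/7) = 0.058309; P(data | r = 6) = (6/7)(1/7)(1/7) = 0.017493.
The prior-weighted likelihoods are 1/5 · 0.10496 = 0.020991, 1/5 · 0.14577 = 0.029155, 1/5 · 0.13994 = 0.027988, 1/5 · 0.058309 = 0.011662, 1/5 · 0.017493 = 0.0034985; summing to 0.093294.
The posterior is then P(r = 1 | data) = 0.225, P(r = 2 | data) = 0.3125, P(r = 3 | data) = 0.3, P(r = 5 | data) = 0.125, P(r = 6 | data) = 0.0375.
Averaging over the posterior, P(black next | data) = (1/7)(0.225) + (2/7)(0.3125) + (3/7)(0.3) + (5/7)(0.125) + (6/7)(0.0375) = 0.37143.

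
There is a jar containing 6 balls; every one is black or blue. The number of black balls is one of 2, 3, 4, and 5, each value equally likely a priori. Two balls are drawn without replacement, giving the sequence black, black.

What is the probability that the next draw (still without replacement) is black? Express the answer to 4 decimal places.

0.5625

Compute the likelihood of the observed sequence for each case: P(data | r = 2) = (2/6)(1/5) = 1/15; P(data | r = 3) = (3/6)(2/5) = 1/5; P(data | r = 4) = (4/6)(3/5) = 2/5; P(data | r = 5) = (5/6)(4/5) = 2/3.
Weighting by the prior gives 1/4 · 1/15 = 1/60, 1/4 · 1/5 = 1/20, 1/4 · 2/5 = 1/10, 1/4 · 2/3 = 1/6; summing to 1/3.
Dividing through by the total gives posterior P(r = 2 | data) = 1/20, P(r = 3 | data) = 3/20, P(r = 4 | data) = 3/10, P(r = 5 | data) = 1/2.
The predictive probability is P(black next | data) = (0)(1/20) + (1/4)(3/20) + (1/2)(3/10) + (3/4)(1/2) = 9/16.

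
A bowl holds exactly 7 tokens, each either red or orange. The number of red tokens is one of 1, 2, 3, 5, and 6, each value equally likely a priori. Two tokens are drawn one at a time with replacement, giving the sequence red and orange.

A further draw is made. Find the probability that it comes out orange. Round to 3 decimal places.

0.519

For each hypothesis, P(data | H) works out to: P(data | r = 1) = (1/7)(6/7) = 6/49; P(data | r = 2) = (2/7)(5/7) = 10/49; P(data | r = 3) = (3/7)(4/7) = 12/49; P(data | r = 5) = (5/7)(2/7) = 10/49; P(data | r = 6) = (6/7)(1/7) = 6/49.
Weighting by the prior gives 1/5 · 6/49 = 6/245, 1/5 · 10/49 = 2/49, 1/5 · 12/49 = 12/245, 1/5 · 10/49 = 2/49, 1/5 · 6/49 = 6/245; these sum to 44/245.
Dividing through by the total gives posterior P(r = 1 | data) = 3/22, P(r = 2 | data) = 5/22, P(r = 3 | data) = 3/11, P(r = 5 | data) = 5/22, P(r = 6 | data) = 3/22.
So P(orange next | data) = Σ P(orange next | H) P(H | data) = (6/7)(3/22) + (5/7)(5/22) + (4/7)(3/11) + (2/7)(5/22) + (1/7)(3/22) = 40/77.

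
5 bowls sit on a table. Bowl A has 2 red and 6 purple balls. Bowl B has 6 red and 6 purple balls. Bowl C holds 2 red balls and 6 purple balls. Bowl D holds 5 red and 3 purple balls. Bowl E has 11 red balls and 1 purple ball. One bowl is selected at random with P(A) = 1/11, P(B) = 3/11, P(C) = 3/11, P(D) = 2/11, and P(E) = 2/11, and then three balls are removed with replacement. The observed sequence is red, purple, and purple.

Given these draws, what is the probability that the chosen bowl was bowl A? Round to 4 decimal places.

Under each hypothesis, the probability of the observed sequence is: P(data | bowl A) = (2/8)(6/8)(6/8) = 0.14062; P(data | bowl B) = (6/12)(6/12)(6/12) = 0.125; P(data | bowl C) = (2/8)(6/8)(6/8) = 0.14062; P(data | bowl D) = (5/8)(3/8)(3/8) = 0.087891; P(data | bowl E) = (11/12)(1/12)(1/12) = 0.0063657.
Weighting by the prior gives 1/11 · 0.14062 = 0.012784, 3/11 · 0.125 = 0.034091, 3/11 · 0.14062 = 0.038352, 2/11 · 0.087891 = 0.01598, 2/11 · 0.0063657 = 0.0011574; with total 0.10236.
Hence P(bowl A | data) = (0.012784) / (0.10236) = 0.12489.

0.1249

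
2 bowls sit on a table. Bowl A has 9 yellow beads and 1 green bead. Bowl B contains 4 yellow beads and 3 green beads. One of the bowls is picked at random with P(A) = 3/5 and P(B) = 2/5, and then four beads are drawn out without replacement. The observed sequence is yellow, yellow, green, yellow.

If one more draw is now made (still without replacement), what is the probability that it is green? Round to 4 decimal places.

0.2424

The likelihood of the observed sequence under each hypothesis: P(data | bowl A) = (9/10)(8/9)(1/8)(7/7) = 1/10; P(data | bowl B) = (4/7)(3/6)(3/5)(2/4) = 3/35.
The prior-weighted likelihoods are 3/5 · 1/10 = 3/50, 2/5 · 3/35 = 6/175; these sum to 33/350.
Normalising, the posterior is P(bowl A | data) = 7/11, P(bowl B | data) = 4/11.
The predictive probability is P(green next | data) = (0)(7/11) + (2/3)(4/11) = 8/33.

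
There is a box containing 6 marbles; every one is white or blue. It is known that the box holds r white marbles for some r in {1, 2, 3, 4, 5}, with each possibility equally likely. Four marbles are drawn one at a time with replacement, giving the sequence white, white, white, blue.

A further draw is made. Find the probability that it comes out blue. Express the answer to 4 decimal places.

The likelihood of the observed sequence under each hypothesis: P(data | r = 1) = (1/6)(1/6)(1/6)(5/6) = 0.003858; P(data | r = 2) = (2/6)(2/6)(2/6)(4/6) = 0.024691; P(data | r = 3) = (3/6)(3/6)(3/6)(3/6) = 0.0625; P(data | r = 4) = (4/6)(4/6)(4/6)(2/6) = 0.098765; P(data | r = 5) = (5/6)(5/6)(5/6)(1/6) = 0.096451.
Multiplying each by its prior: 1/5 · 0.003858 = 0.0007716, 1/5 · 0.024691 = 0.0049383, 1/5 · 0.0625 = 0.0125, 1/5 · 0.098765 = 0.019753, 1/5 · 0.096451 = 0.01929; with total 0.057253.
Normalising, the posterior is P(r = 1 | data) = 0.013477, P(r = 2 | data) = 0.086253, P(r = 3 | data) = 0.21833, P(r = 4 | data) = 0.34501, P(r = 5 | data) = 0.33693.
Averaging over the posterior, P(blue next | data) = (5/6)(0.013477) + (2/3)(0.086253) + (1/2)(0.21833) + (1/3)(0.34501) + (1/6)(0.33693) = 0.34906.

0.3491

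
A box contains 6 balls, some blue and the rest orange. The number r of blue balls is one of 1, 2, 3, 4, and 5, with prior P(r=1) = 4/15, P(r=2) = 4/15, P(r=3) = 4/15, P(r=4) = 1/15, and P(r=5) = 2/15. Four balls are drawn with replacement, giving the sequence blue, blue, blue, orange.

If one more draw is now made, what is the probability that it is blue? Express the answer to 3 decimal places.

0.590

Under each hypothesis, the probability of the observed sequence is: P(data | r = 1) = (1/6)(1/6)(1/6)(5/6) = 0.003858; P(data | r = 2) = (2/6)(2/6)(2/6)(4/6) = 0.024691; P(data | r = 3) = (3/6)(3/6)(3/6)(3/6) = 0.0625; P(data | r = 4) = (4/6)(4/6)(4/6)(2/6) = 0.098765; P(data | r = 5) = (5/6)(5/6)(5/6)(1/6) = 0.096451.
Weighting by the prior gives 4/15 · 0.003858 = 0.0010288, 4/15 · 0.024691 = 0.0065844, 4/15 · 0.0625 = 0.016667, 1/15 · 0.098765 = 0.0065844, 2/15 · 0.096451 = 0.01286; these sum to 0.043724.
Normalising, the posterior is P(r = 1 | data) = 0.023529, P(r = 2 | data) = 0.15059, P(r = 3 | data) = 0.38118, P(r = 4 | data) = 0.15059, P(r = 5 | data) = 0.29412.
The predictive probability is P(blue next | data) = (1/6)(0.023529) + (1/3)(0.15059) + (1/2)(0.38118) + (2/3)(0.15059) + (5/6)(0.29412) = 0.5902.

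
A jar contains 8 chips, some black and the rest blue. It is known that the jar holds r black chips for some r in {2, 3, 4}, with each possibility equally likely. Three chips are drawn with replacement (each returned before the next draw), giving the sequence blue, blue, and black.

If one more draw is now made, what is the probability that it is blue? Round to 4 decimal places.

0.6297

Compute the likelihood of the observed sequence for each case: P(data | r = 2) = (6/8)(6/8)(2/8) = 0.14062; P(data | r = 3) = (5/8)(5/8)(3/8) = 0.14648; P(data | r = 4) = (4/8)(4/8)(4/8) = 0.125.
Multiplying each by its prior: 1/3 · 0.14062 = 0.046875, 1/3 · 0.14648 = 0.048828, 1/3 · 0.125 = 0.041667; these sum to 0.13737.
Normalising, the posterior is P(r = 2 | data) = 0.34123, P(r = 3 | data) = 0.35545, P(r = 4 | data) = 0.30332.
Averaging over the posterior, P(blue next | data) = (3/4)(0.34123) + (5/8)(0.35545) + (1/2)(0.30332) = 0.62974.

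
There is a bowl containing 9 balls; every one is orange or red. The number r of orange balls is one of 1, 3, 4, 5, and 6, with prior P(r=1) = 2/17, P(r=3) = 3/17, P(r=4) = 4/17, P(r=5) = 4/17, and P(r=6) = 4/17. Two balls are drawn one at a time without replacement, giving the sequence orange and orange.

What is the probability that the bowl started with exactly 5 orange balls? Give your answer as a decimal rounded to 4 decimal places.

Under each hypothesis, the probability of the observed sequence is: P(data | r = 1) = (1/9)(0/8) = 0; P(data | r = 3) = (3/9)(2/8) = 1/12; P(data | r = 4) = (4/9)(3/8) = 1/6; P(data | r = 5) = (5/9)(4/8) = 5/18; P(data | r = 6) = (6/9)(5/8) = 5/12.
Weighting by the prior gives 2/17 · 0 = 0, 3/17 · 1/12 = 1/68, 4/17 · 1/6 = 2/51, 4/17 · 5/18 = 10/153, 4/17 · 5/12 = 5/51; these sum to 133/612.
Hence P(r = 5 | data) = (10/153) / (133/612) = 40/133.

0.3008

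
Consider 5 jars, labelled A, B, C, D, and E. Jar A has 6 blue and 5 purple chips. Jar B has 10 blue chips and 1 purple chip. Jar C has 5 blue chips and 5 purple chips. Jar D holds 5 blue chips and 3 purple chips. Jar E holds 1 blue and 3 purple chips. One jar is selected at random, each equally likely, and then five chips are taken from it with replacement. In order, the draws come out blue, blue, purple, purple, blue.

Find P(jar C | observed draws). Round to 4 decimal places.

The likelihood of the observed sequence under each hypothesis: P(data | jar A) = (6/11)(6/11)(5/11)(5/11)(6/11) = 0.03353; P(data | jar B) = (10/11)(10/11)(1/11)(1/11)(10/11) = 0.0062092; P(data | jar C) = (5/10)(5/10)(5/10)(5/10)(5/10) = 0.03125; P(data | jar D) = (5/8)(5/8)(3/8)(3/8)(5/8) = 0.034332; P(data | jar E) = (1/4)(1/4)(3/4)(3/4)(1/4) = 0.0087891.
Multiplying each by its prior: 1/5 · 0.03353 = 0.006706, 1/5 · 0.0062092 = 0.0012418, 1/5 · 0.03125 = 0.00625, 1/5 · 0.034332 = 0.0068665, 1/5 · 0.0087891 = 0.0017578; summing to 0.022822.
Hence P(jar C | data) = (0.00625) / (0.022822) = 0.27386.

0.2739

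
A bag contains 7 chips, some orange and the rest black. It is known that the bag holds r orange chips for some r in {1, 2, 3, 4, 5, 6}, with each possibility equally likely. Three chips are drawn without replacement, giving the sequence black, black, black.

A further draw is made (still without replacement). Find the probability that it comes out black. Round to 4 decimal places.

0.6000

For each hypothesis, P(data | H) works out to: P(data | r = 1) = (6/7)(5/6)(4/5) = 4/7; P(data | r = 2) = (5/7)(4/6)(3/5) = 2/7; P(data | r = 3) = (4/7)(3/6)(2/5) = 4/35; P(data | r = 4) = (3/7)(2/6)(1/5) = 1/35; P(data | r = 5) = (2/7)(1/6)(0/5) = 0; P(data | r = 6) = (1/7)(0/6) = 0.
The prior-weighted likelihoods are 1/6 · 4/7 = 2/21, 1/6 · 2/7 = 1/21, 1/6 · 4/35 = 2/105, 1/6 · 1/35 = 1/210, 1/6 · 0 = 0, 1/6 · 0 = 0; with total 1/6.
Dividing through by the total gives posterior P(r = 1 | data) = 4/7, P(r = 2 | data) = 2/7, P(r = 3 | data) = 4/35, P(r = 4 | data) = 1/35, P(r = 5 | data) = 0, P(r = 6 | data) = 0.
Averaging over the posterior, P(black next | data) = (3/4)(4/7) + (1/2)(2/7) + (1/4)(4/35) + (0)(1/35) = 3/5.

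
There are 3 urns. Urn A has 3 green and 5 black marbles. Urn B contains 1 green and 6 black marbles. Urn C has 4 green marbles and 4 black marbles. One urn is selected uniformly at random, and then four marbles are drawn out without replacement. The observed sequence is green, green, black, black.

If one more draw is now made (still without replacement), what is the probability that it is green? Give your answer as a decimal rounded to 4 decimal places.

0.3864

Compute the likelihood of the observed sequence for each case: P(data | urn A) = (3/8)(2/7)(5/6)(4/5) = 1/14; P(data | urn B) = (1/7)(0/6) = 0; P(data | urn C) = (4/8)(3/7)(4/6)(3/5) = 3/35.
Weighting by the prior gives 1/3 · 1/14 = 1/42, 1/3 · 0 = 0, 1/3 · 3/35 = 1/35; these sum to 11/210.
The posterior is then P(urn A | data) = 5/11, P(urn B | data) = 0, P(urn C | data) = 6/11.
Averaging over the posterior, P(green next | data) = (1/4)(5/11) + (1/2)(6/11) = 17/44.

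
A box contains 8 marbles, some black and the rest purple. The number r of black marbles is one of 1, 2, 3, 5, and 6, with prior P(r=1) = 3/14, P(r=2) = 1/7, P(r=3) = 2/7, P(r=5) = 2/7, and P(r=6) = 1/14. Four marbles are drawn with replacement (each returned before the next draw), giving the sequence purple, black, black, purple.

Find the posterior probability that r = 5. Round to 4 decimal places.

0.3783

Under each hypothesis, the probability of the observed sequence is: P(data | r = 1) = (7/8)(1/8)(1/8)(7/8) = 0.011963; P(data | r = 2) = (6/8)(2/8)(2/8)(6/8) = 0.035156; P(data | r = 3) = (5/8)(3/8)(3/8)(5/8) = 0.054932; P(data | r = 5) = (3/8)(5/8)(5/8)(3/8) = 0.054932; P(data | r = 6) = (2/8)(6/8)(6/8)(2/8) = 0.035156.
Multiplying each by its prior: 3/14 · 0.011963 = 0.0025635, 1/7 · 0.035156 = 0.0050223, 2/7 · 0.054932 = 0.015695, 2/7 · 0.054932 = 0.015695, 1/14 · 0.035156 = 0.0025112; summing to 0.041486.
Hence P(r = 5 | data) = (0.015695) / (0.041486) = 0.37831.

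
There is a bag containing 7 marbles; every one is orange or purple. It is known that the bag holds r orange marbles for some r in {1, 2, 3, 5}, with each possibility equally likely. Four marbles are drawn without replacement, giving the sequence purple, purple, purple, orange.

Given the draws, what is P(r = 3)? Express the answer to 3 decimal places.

0.231

Under each hypothesis, the probability of the observed sequence is: P(data | r = 1) = (6/7)(5/6)(4/5)(1/4) = 1/7; P(data | r = 2) = (5/7)(4/6)(3/5)(2/4) = 1/7; P(data | r = 3) = (4/7)(3/6)(2/5)(3/4) = 3/35; P(data | r = 5) = (2/7)(1/6)(0/5) = 0.
Weighting by the prior gives 1/4 · 1/7 = 1/28, 1/4 · 1/7 = 1/28, 1/4 · 3/35 = 3/140, 1/4 · 0 = 0; summing to 13/140.
So P(r = 3 | data) = (3/140) / (13/140) = 3/13.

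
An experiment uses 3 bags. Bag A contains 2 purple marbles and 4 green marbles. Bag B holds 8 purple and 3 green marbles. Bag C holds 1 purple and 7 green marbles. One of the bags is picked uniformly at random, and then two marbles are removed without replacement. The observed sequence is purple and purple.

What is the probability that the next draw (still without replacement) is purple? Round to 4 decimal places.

0.5895

The likelihood of the observed sequence under each hypothesis: P(data | bag A) = (2/6)(1/5) = 1/15; P(data | bag B) = (8/11)(7/10) = 28/55; P(data | bag C) = (1/8)(0/7) = 0.
Multiplying each by its prior: 1/3 · 1/15 = 1/45, 1/3 · 28/55 = 28/165, 1/3 · 0 = 0; with total 19/99.
The posterior is then P(bag A | data) = 11/95, P(bag B | data) = 84/95, P(bag C | data) = 0.
Averaging over the posterior, P(purple next | data) = (0)(11/95) + (2/3)(84/95) = 56/95.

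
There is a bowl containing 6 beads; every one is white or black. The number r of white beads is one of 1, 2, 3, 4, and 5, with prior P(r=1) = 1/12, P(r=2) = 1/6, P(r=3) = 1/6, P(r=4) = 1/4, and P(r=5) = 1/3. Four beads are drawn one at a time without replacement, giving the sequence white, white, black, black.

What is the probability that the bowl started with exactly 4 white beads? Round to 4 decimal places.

0.3750

For each hypothesis, P(data | H) works out to: P(data | r = 1) = (1/6)(0/5) = 0; P(data | r = 2) = (2/6)(1/5)(4/4)(3/3) = 1/15; P(data | r = 3) = (3/6)(2/5)(3/4)(2/3) = 1/10; P(data | r = 4) = (4/6)(3/5)(2/4)(1/3) = 1/15; P(data | r = 5) = (5/6)(4/5)(1/4)(0/3) = 0.
Weighting by the prior gives 1/12 · 0 = 0, 1/6 · 1/15 = 1/90, 1/6 · 1/10 = 1/60, 1/4 · 1/15 = 1/60, 1/3 · 0 = 0; these sum to 2/45.
By Bayes' rule, P(r = 4 | data) = (1/60) / (2/45) = 3/8.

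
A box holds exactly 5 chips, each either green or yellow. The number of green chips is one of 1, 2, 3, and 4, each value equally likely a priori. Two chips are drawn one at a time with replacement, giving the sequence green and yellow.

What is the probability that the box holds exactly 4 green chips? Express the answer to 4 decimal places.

Compute the likelihood of the observed sequence for each case: P(data | r = 1) = (1/5)(4/5) = 4/25; P(data | r = 2) = (2/5)(3/5) = 6/25; P(data | r = 3) = (3/5)(2/5) = 6/25; P(data | r = 4) = (4/5)(1/5) = 4/25.
The prior-weighted likelihoods are 1/4 · 4/25 = 1/25, 1/4 · 6/25 = 3/50, 1/4 · 6/25 = 3/50, 1/4 · 4/25 = 1/25; summing to 1/5.
By Bayes' rule, P(r = 4 | data) = (1/25) / (1/5) = 1/5.

0.2000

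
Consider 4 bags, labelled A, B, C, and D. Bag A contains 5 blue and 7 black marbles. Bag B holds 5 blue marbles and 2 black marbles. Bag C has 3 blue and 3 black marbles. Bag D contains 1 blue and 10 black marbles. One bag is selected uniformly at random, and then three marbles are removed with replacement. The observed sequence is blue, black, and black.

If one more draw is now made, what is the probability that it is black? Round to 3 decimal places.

0.575

Compute the likelihood of the observed sequence for each case: P(data | bag A) = (5/12)(7/12)(7/12) = 0.14178; P(data | bag B) = (5/7)(2/7)(2/7) = 0.058309; P(data | bag C) = (3/6)(3/6)(3/6) = 0.125; P(data | bag D) = (1/11)(10/11)(10/11) = 0.075131.
Weighting by the prior gives 1/4 · 0.14178 = 0.035446, 1/4 · 0.058309 = 0.014577, 1/4 · 0.125 = 0.03125, 1/4 · 0.075131 = 0.018783; summing to 0.10006.
Dividing through by the total gives posterior P(bag A | data) = 0.35426, P(bag B | data) = 0.14569, P(bag C | data) = 0.31233, P(bag D | data) = 0.18772.
The predictive probability is P(black next | data) = (7/12)(0.35426) + (2/7)(0.14569) + (1/2)(0.31233) + (10/11)(0.18772) = 0.5751.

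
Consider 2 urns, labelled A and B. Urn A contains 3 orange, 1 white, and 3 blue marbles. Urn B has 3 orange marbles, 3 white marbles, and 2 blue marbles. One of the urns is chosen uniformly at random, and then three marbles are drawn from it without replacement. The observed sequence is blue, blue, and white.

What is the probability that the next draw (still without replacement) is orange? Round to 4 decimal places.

Under each hypothesis, the probability of the observed sequence is: P(data | urn A) = (3/7)(2/6)(1/5) = 1/35; P(data | urn B) = (2/8)(1/7)(3/6) = 1/56.
Weighting by the prior gives 1/2 · 1/35 = 1/70, 1/2 · 1/56 = 1/112; with total 13/560.
The posterior is then P(urn A | data) = 8/13, P(urn B | data) = 5/13.
The predictive probability is P(orange next | data) = (3/4)(8/13) + (3/5)(5/13) = 9/13.

0.6923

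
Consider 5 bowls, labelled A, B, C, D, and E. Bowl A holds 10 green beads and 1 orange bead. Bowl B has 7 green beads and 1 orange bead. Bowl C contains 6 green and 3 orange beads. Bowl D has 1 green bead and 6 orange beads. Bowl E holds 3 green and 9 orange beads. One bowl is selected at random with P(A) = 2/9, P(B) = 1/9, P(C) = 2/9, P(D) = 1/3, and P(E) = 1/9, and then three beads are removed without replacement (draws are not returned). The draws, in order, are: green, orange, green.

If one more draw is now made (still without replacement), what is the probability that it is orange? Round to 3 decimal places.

Compute the likelihood of the observed sequence for each case: P(data | bowl A) = (10/11)(1/10)(9/9) = 0.090909; P(data | bowl B) = (7/8)(1/7)(6/6) = 0.125; P(data | bowl C) = (6/9)(3/8)(5/7) = 0.17857; P(data | bowl D) = (1/7)(6/6)(0/5) = 0; P(data | bowl E) = (3/12)(9/11)(2/10) = 0.040909.
Multiplying each by its prior: 2/9 · 0.090909 = 0.020202, 1/9 · 0.125 = 0.013889, 2/9 · 0.17857 = 0.039683, 1/3 · 0 = 0, 1/9 · 0.040909 = 0.0045455; with total 0.078319.
Dividing through by the total gives posterior P(bowl A | data) = 0.25795, P(bowl B | data) = 0.17734, P(bowl C | data) = 0.50668, P(bowl D | data) = 0, P(bowl E | data) = 0.058038.
Averaging over the posterior, P(orange next | data) = (0)(0.25795) + (0)(0.17734) + (1/3)(0.50668) + (8/9)(0.058038) = 0.22048.

0.220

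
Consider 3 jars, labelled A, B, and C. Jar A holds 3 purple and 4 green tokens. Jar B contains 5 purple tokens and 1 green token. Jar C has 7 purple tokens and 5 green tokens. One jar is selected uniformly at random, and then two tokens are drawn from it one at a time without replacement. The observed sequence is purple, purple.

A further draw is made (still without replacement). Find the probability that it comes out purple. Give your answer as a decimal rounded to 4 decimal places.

Compute the likelihood of the observed sequence for each case: P(data | jar A) = (3/7)(2/6) = 0.14286; P(data | jar B) = (5/6)(4/5) = 0.66667; P(data | jar C) = (7/12)(6/11) = 0.31818.
Weighting by the prior gives 1/3 · 0.14286 = 0.047619, 1/3 · 0.66667 = 0.22222, 1/3 · 0.31818 = 0.10606; these sum to 0.3759.
Dividing through by the total gives posterior P(jar A | data) = 0.12668, P(jar B | data) = 0.59117, P(jar C | data) = 0.28215.
The predictive probability is P(purple next | data) = (1/5)(0.12668) + (3/4)(0.59117) + (1/2)(0.28215) = 0.60979.

0.6098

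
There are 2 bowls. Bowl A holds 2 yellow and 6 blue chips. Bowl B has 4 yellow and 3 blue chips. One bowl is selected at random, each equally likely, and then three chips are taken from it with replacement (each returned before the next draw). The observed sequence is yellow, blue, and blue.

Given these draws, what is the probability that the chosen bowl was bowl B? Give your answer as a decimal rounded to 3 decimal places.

0.427

The likelihood of the observed sequence under each hypothesis: P(data | bowl A) = (2/8)(6/8)(6/8) = 0.14062; P(data | bowl B) = (4/7)(3/7)(3/7) = 0.10496.
Multiplying each by its prior: 1/2 · 0.14062 = 0.070312, 1/2 · 0.10496 = 0.052478; these sum to 0.12279.
By Bayes' rule, P(bowl B | data) = (0.052478) / (0.12279) = 0.42738.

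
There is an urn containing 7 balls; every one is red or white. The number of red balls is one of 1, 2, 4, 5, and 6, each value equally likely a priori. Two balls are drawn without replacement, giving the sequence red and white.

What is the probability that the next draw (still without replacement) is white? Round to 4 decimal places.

0.4727

Under each hypothesis, the probability of the observed sequence is: P(data | r = 1) = (1/7)(6/6) = 1/7; P(data | r = 2) = (2/7)(5/6) = 5/21; P(data | r = 4) = (4/7)(3/6) = 2/7; P(data | r = 5) = (5/7)(2/6) = 5/21; P(data | r = 6) = (6/7)(1/6) = 1/7.
The prior-weighted likelihoods are 1/5 · 1/7 = 1/35, 1/5 · 5/21 = 1/21, 1/5 · 2/7 = 2/35, 1/5 · 5/21 = 1/21, 1/5 · 1/7 = 1/35; with total 22/105.
Normalising, the posterior is P(r = 1 | data) = 3/22, P(r = 2 | data) = 5/22, P(r = 4 | data) = 3/11, P(r = 5 | data) = 5/22, P(r = 6 | data) = 3/22.
Averaging over the posterior, P(white next | data) = (1)(3/22) + (4/5)(5/22) + (2/5)(3/11) + (1/5)(5/22) + (0)(3/22) = 26/55.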